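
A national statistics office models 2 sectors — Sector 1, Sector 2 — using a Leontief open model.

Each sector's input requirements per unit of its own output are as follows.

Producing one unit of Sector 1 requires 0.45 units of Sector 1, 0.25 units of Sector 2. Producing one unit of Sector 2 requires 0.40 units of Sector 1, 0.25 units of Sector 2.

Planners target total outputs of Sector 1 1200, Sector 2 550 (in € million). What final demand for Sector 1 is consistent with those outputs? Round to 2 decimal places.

I − A =
  [   0.55    -0.40]
  [  -0.25     0.75]
d = (I − A) x:
  d_1 = (+0.55)·1200 + (-0.40)·550 = 440.00
  d_2 = (-0.25)·1200 + (+0.75)·550 = 112.50

d_1 = 440.00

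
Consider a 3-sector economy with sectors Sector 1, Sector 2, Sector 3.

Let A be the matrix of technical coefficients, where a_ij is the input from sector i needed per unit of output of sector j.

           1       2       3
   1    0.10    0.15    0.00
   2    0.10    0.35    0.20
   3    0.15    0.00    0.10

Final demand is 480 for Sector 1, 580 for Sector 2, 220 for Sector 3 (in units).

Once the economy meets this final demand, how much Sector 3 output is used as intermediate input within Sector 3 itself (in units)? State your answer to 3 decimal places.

z_33 = 36.431

I − A =
  [   0.90    -0.15     0.00]
  [  -0.10     0.65    -0.20]
  [  -0.15     0.00     0.90]
Cofactors of I−A, C_ij = (−1)^(i+j)·(minor ij) (rows/columns in the sector order above):
  C_11 = (0.65)(0.90) − (-0.20)(0.00) = 0.5850
  C_12 = −[(-0.10)(0.90) − (-0.20)(-0.15)] = 0.1200
  C_13 = (-0.10)(0.00) − (0.65)(-0.15) = 0.0975
  C_21 = −[(-0.15)(0.90) − (0.00)(0.00)] = 0.1350
  C_22 = (0.90)(0.90) − (0.00)(-0.15) = 0.8100
  C_23 = −[(0.90)(0.00) − (-0.15)(-0.15)] = 0.0225
  C_31 = (-0.15)(-0.20) − (0.00)(0.65) = 0.0300
  C_32 = −[(0.90)(-0.20) − (0.00)(-0.10)] = 0.1800
  C_33 = (0.90)(0.65) − (-0.15)(-0.10) = 0.5700
det(I−A) = Σ_j (I−A)_1j·C_1j = (0.90)(0.5850) + (-0.15)(0.1200) + (0.00)(0.0975) = 0.5085
adj(I−A) = Cᵀ =
  [ 0.5850   0.1350   0.0300]
  [ 0.1200   0.8100   0.1800]
  [ 0.0975   0.0225   0.5700]
(I − A)⁻¹ = adj(I−A) / det(I−A) ≈
  [   1.1504     0.2655     0.0590]
  [   0.2360     1.5929     0.3540]
  [   0.1917     0.0442     1.1209]
First solve x = (I − A)⁻¹ d = adj(I−A)·d / det(I−A); in particular x_3 = (0.0975·480 + 0.0225·580 + 0.5700·220) / 0.5085 = 185.25 / 0.5085 ≈ 364.30678.
Intermediate flow from 3 to 3: z_33 = a_33 · x_3 = 0.10 × 185.25 / 0.5085 = 18.525 / 0.5085 ≈ 36.431.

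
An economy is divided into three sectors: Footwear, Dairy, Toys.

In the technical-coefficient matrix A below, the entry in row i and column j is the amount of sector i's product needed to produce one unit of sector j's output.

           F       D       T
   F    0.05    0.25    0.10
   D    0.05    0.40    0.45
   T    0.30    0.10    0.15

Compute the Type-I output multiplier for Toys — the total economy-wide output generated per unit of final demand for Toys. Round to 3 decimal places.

I − A =
  [   0.95    -0.25    -0.10]
  [  -0.05     0.60    -0.45]
  [  -0.30    -0.10     0.85]
Cofactors of I−A, C_ij = (−1)^(i+j)·(minor ij) (rows/columns in the sector order above):
  C_11 = (0.60)(0.85) − (-0.45)(-0.10) = 0.4650
  C_12 = −[(-0.05)(0.85) − (-0.45)(-0.30)] = 0.1775
  C_13 = (-0.05)(-0.10) − (0.60)(-0.30) = 0.1850
  C_21 = −[(-0.25)(0.85) − (-0.10)(-0.10)] = 0.2225
  C_22 = (0.95)(0.85) − (-0.10)(-0.30) = 0.7775
  C_23 = −[(0.95)(-0.10) − (-0.25)(-0.30)] = 0.1700
  C_31 = (-0.25)(-0.45) − (-0.10)(0.60) = 0.1725
  C_32 = −[(0.95)(-0.45) − (-0.10)(-0.05)] = 0.4325
  C_33 = (0.95)(0.60) − (-0.25)(-0.05) = 0.5575
det(I−A) = Σ_j (I−A)_1j·C_1j = (0.95)(0.4650) + (-0.25)(0.1775) + (-0.10)(0.1850) = 0.378875
adj(I−A) = Cᵀ =
  [ 0.4650   0.2225   0.1725]
  [ 0.1775   0.7775   0.4325]
  [ 0.1850   0.1700   0.5575]
(I − A)⁻¹ = adj(I−A) / det(I−A) ≈
  [   1.2273     0.5873     0.4553]
  [   0.4685     2.0521     1.1415]
  [   0.4883     0.4487     1.4715]
The output multiplier for sector j is the column-j sum of the Leontief inverse (I − A)⁻¹ = adj(I−A) / det(I−A).
Column T of adj(I−A): (0.1725, 0.4325, 0.5575); det(I−A) = 0.378875.
m_T = (0.1725 + 0.4325 + 0.5575) / 0.378875 = 1.1625 / 0.378875 ≈ 3.068.

m_T = 3.068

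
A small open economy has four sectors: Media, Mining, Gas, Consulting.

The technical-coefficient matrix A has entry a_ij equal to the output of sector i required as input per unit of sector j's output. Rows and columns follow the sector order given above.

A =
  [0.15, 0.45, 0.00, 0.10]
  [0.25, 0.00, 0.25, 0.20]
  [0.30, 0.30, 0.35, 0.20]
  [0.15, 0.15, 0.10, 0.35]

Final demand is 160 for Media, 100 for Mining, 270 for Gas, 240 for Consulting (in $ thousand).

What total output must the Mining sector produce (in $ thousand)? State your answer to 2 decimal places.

x_2 = 836.53

I − A =
  [   0.85    -0.45     0.00    -0.10]
  [  -0.25     1.00    -0.25    -0.20]
  [  -0.30    -0.30     0.65    -0.20]
  [  -0.15    -0.15    -0.10     0.65]
Compute the cofactors C_ij = (−1)^(i+j)·(3×3 minor ij) of I−A; the adjugate is their transpose:
adj(I−A) = Cᵀ =
  [ 0.320750   0.193875   0.095875   0.138500]
  [ 0.182375   0.329375   0.153875   0.176750]
  [ 0.281250   0.292500   0.421625   0.263000]
  [ 0.159375   0.165750   0.122500   0.381875]
det(I−A) = Σ_j (I−A)_1j·C_1j = (0.85)(0.320750) + (-0.45)(0.182375) + (0.00)(0.281250) + (-0.10)(0.159375) = 0.17463125
(I − A)⁻¹ = adj(I−A) / det(I−A) ≈
  [   1.8367     1.1102     0.5490     0.7931]
  [   1.0443     1.8861     0.8811     1.0121]
  [   1.6105     1.6750     2.4144     1.5060]
  [   0.9126     0.9491     0.7015     2.1868]
x = (I − A)⁻¹ d = adj(I−A)·d / det(I−A), with det(I−A) = 0.17463125:
  x_1 = (0.320750·160 + 0.193875·100 + 0.095875·270 + 0.138500·240) / 0.17463125 = 129.83375 / 0.17463125 ≈ 743.47
  x_2 = (0.182375·160 + 0.329375·100 + 0.153875·270 + 0.176750·240) / 0.17463125 = 146.08375 / 0.17463125 ≈ 836.53
  x_3 = (0.281250·160 + 0.292500·100 + 0.421625·270 + 0.263000·240) / 0.17463125 = 251.20875 / 0.17463125 ≈ 1438.51
  x_4 = (0.159375·160 + 0.165750·100 + 0.122500·270 + 0.381875·240) / 0.17463125 = 166.80 / 0.17463125 ≈ 955.16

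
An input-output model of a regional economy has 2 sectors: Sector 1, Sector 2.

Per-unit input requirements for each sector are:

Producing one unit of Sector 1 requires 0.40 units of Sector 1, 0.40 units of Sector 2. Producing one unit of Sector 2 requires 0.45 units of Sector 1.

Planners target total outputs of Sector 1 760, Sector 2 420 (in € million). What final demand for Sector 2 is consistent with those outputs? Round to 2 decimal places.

d_2 = 116.00

I − A =
  [   0.60    -0.45]
  [  -0.40     1.00]
d = (I − A) x:
  d_1 = (+0.60)·760 + (-0.45)·420 = 267.00
  d_2 = (-0.40)·760 + (+1.00)·420 = 116.00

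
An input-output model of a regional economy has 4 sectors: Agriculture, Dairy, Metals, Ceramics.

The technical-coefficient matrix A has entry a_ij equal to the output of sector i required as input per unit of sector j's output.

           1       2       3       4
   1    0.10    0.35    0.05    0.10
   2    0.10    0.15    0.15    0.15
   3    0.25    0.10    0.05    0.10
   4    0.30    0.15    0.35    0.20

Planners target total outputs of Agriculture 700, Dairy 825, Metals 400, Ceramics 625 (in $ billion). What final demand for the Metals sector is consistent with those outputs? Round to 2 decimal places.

I − A =
  [   0.90    -0.35    -0.05    -0.10]
  [  -0.10     0.85    -0.15    -0.15]
  [  -0.25    -0.10     0.95    -0.10]
  [  -0.30    -0.15    -0.35     0.80]
d = (I − A) x:
  d_1 = (+0.90)·700 + (-0.35)·825 + (-0.05)·400 + (-0.10)·625 = 258.75
  d_2 = (-0.10)·700 + (+0.85)·825 + (-0.15)·400 + (-0.15)·625 = 477.50
  d_3 = (-0.25)·700 + (-0.10)·825 + (+0.95)·400 + (-0.10)·625 = 60.00
  d_4 = (-0.30)·700 + (-0.15)·825 + (-0.35)·400 + (+0.80)·625 = 26.25

d_3 = 60.00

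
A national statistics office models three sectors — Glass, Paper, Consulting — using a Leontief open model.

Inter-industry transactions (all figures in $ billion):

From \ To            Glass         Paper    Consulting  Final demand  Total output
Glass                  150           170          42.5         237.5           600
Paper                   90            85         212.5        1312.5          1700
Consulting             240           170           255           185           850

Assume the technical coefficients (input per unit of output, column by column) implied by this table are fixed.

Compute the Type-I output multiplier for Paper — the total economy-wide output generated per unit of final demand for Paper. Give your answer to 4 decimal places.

m_2 = 1.5804

Technical coefficients a_ij = z_ij / X_j:
  a_11 = 150/600 = 0.25, a_21 = 90/600 = 0.15, a_31 = 240/600 = 0.40
  a_12 = 170/1700 = 0.10, a_22 = 85/1700 = 0.05, a_32 = 170/1700 = 0.10
  a_13 = 42.5/850 = 0.05, a_23 = 212.5/850 = 0.25, a_33 = 255/850 = 0.30
I − A =
  [   0.75    -0.10    -0.05]
  [  -0.15     0.95    -0.25]
  [  -0.40    -0.10     0.70]
Cofactors of I−A, C_ij = (−1)^(i+j)·(minor ij) (rows/columns in the sector order above):
  C_11 = (0.95)(0.70) − (-0.25)(-0.10) = 0.6400
  C_12 = −[(-0.15)(0.70) − (-0.25)(-0.40)] = 0.2050
  C_13 = (-0.15)(-0.10) − (0.95)(-0.40) = 0.3950
  C_21 = −[(-0.10)(0.70) − (-0.05)(-0.10)] = 0.0750
  C_22 = (0.75)(0.70) − (-0.05)(-0.40) = 0.5050
  C_23 = −[(0.75)(-0.10) − (-0.10)(-0.40)] = 0.1150
  C_31 = (-0.10)(-0.25) − (-0.05)(0.95) = 0.0725
  C_32 = −[(0.75)(-0.25) − (-0.05)(-0.15)] = 0.1950
  C_33 = (0.75)(0.95) − (-0.10)(-0.15) = 0.6975
det(I−A) = Σ_j (I−A)_1j·C_1j = (0.75)(0.6400) + (-0.10)(0.2050) + (-0.05)(0.3950) = 0.43975
adj(I−A) = Cᵀ =
  [ 0.6400   0.0750   0.0725]
  [ 0.2050   0.5050   0.1950]
  [ 0.3950   0.1150   0.6975]
(I − A)⁻¹ = adj(I−A) / det(I−A) ≈
  [   1.45537     0.17055     0.16487]
  [   0.46617     1.14838     0.44343]
  [   0.89824     0.26151     1.58613]
The output multiplier for sector j is the column-j sum of the Leontief inverse (I − A)⁻¹ = adj(I−A) / det(I−A).
Column 2 of adj(I−A): (0.0750, 0.5050, 0.1150); det(I−A) = 0.43975.
m_2 = (0.0750 + 0.5050 + 0.1150) / 0.43975 = 0.695 / 0.43975 ≈ 1.5804.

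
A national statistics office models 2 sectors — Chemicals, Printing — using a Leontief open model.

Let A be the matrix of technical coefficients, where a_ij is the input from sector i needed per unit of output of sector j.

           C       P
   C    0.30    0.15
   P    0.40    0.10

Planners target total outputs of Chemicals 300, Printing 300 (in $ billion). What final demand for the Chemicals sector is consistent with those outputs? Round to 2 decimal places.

d_C = 165.00

I − A =
  [   0.70    -0.15]
  [  -0.40     0.90]
d = (I − A) x:
  d_C = (+0.70)·300 + (-0.15)·300 = 165.00
  d_P = (-0.40)·300 + (+0.90)·300 = 150.00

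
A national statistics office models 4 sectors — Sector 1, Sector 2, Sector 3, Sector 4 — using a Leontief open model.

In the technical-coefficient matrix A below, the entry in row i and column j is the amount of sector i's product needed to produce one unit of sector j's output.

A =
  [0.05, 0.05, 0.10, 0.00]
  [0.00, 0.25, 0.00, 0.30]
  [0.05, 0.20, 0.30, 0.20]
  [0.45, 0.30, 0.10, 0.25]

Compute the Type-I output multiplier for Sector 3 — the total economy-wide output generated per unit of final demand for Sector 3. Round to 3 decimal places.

I − A =
  [   0.95    -0.05    -0.10     0.00]
  [   0.00     0.75     0.00    -0.30]
  [  -0.05    -0.20     0.70    -0.20]
  [  -0.45    -0.30    -0.10     0.75]
Compute the cofactors C_ij = (−1)^(i+j)·(3×3 minor ij) of I−A; the adjugate is their transpose:
adj(I−A) = Cᵀ =
  [ 0.309750   0.046250   0.048750   0.031500]
  [ 0.096000   0.467000   0.042000   0.198000]
  [ 0.118125   0.205875   0.442125   0.200250]
  [ 0.240000   0.242000   0.105000   0.495000]
det(I−A) = Σ_j (I−A)_1j·C_1j = (0.95)(0.309750) + (-0.05)(0.096000) + (-0.10)(0.118125) + (0.00)(0.240000) = 0.27765
(I − A)⁻¹ = adj(I−A) / det(I−A) ≈
  [   1.1156     0.1666     0.1756     0.1135]
  [   0.3458     1.6820     0.1513     0.7131]
  [   0.4254     0.7415     1.5924     0.7212]
  [   0.8644     0.8716     0.3782     1.7828]
The output multiplier for sector j is the column-j sum of the Leontief inverse (I − A)⁻¹ = adj(I−A) / det(I−A).
Column 3 of adj(I−A): (0.048750, 0.042000, 0.442125, 0.105000); det(I−A) = 0.27765.
m_3 = (0.048750 + 0.042000 + 0.442125 + 0.105000) / 0.27765 = 0.637875 / 0.27765 ≈ 2.297.

m_3 = 2.297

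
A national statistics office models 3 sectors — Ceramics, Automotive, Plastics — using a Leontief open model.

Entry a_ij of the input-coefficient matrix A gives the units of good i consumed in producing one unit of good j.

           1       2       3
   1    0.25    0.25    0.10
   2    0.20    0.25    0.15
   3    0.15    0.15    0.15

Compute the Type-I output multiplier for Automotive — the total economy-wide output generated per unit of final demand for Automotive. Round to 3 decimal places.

m_2 = 2.507

I − A =
  [   0.75    -0.25    -0.10]
  [  -0.20     0.75    -0.15]
  [  -0.15    -0.15     0.85]
Cofactors of I−A, C_ij = (−1)^(i+j)·(minor ij) (rows/columns in the sector order above):
  C_11 = (0.75)(0.85) − (-0.15)(-0.15) = 0.6150
  C_12 = −[(-0.20)(0.85) − (-0.15)(-0.15)] = 0.1925
  C_13 = (-0.20)(-0.15) − (0.75)(-0.15) = 0.1425
  C_21 = −[(-0.25)(0.85) − (-0.10)(-0.15)] = 0.2275
  C_22 = (0.75)(0.85) − (-0.10)(-0.15) = 0.6225
  C_23 = −[(0.75)(-0.15) − (-0.25)(-0.15)] = 0.1500
  C_31 = (-0.25)(-0.15) − (-0.10)(0.75) = 0.1125
  C_32 = −[(0.75)(-0.15) − (-0.10)(-0.20)] = 0.1325
  C_33 = (0.75)(0.75) − (-0.25)(-0.20) = 0.5125
det(I−A) = Σ_j (I−A)_1j·C_1j = (0.75)(0.6150) + (-0.25)(0.1925) + (-0.10)(0.1425) = 0.398875
adj(I−A) = Cᵀ =
  [ 0.6150   0.2275   0.1125]
  [ 0.1925   0.6225   0.1325]
  [ 0.1425   0.1500   0.5125]
(I − A)⁻¹ = adj(I−A) / det(I−A) ≈
  [   1.5418     0.5704     0.2820]
  [   0.4826     1.5606     0.3322]
  [   0.3573     0.3761     1.2849]
The output multiplier for sector j is the column-j sum of the Leontief inverse (I − A)⁻¹ = adj(I−A) / det(I−A).
Column 2 of adj(I−A): (0.2275, 0.6225, 0.1500); det(I−A) = 0.398875.
m_2 = (0.2275 + 0.6225 + 0.1500) / 0.398875 = 1.00 / 0.398875 ≈ 2.507.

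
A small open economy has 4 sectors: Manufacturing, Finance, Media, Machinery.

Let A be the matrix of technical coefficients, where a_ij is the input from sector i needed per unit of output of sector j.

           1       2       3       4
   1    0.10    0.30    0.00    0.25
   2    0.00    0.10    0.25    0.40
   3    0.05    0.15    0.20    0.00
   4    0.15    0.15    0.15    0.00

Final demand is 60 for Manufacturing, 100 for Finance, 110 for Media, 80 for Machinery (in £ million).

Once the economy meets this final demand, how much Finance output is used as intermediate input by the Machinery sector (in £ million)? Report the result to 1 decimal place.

I − A =
  [   0.90    -0.30     0.00    -0.25]
  [   0.00     0.90    -0.25    -0.40]
  [  -0.05    -0.15     0.80     0.00]
  [  -0.15    -0.15    -0.15     1.00]
Compute the cofactors C_ij = (−1)^(i+j)·(3×3 minor ij) of I−A; the adjugate is their transpose:
adj(I−A) = Cᵀ =
  [ 0.625500   0.275625   0.136125   0.266625]
  [ 0.063500   0.688125   0.269625   0.291125]
  [ 0.051000   0.146250   0.704250   0.071250]
  [ 0.111000   0.166500   0.166500   0.610500]
det(I−A) = Σ_j (I−A)_1j·C_1j = (0.90)(0.625500) + (-0.30)(0.063500) + (0.00)(0.051000) + (-0.25)(0.111000) = 0.51615
(I − A)⁻¹ = adj(I−A) / det(I−A) ≈
  [   1.2119     0.5340     0.2637     0.5166]
  [   0.1230     1.3332     0.5224     0.5640]
  [   0.0988     0.2833     1.3644     0.1380]
  [   0.2151     0.3226     0.3226     1.1828]
First solve x = (I − A)⁻¹ d = adj(I−A)·d / det(I−A); in particular x_4 = (0.111000·60 + 0.166500·100 + 0.166500·110 + 0.610500·80) / 0.51615 = 90.465 / 0.51615 ≈ 175.269.
Intermediate flow from 2 to 4: z_24 = a_24 · x_4 = 0.40 × 90.465 / 0.51615 = 36.186 / 0.51615 ≈ 70.1.

z_24 = 70.1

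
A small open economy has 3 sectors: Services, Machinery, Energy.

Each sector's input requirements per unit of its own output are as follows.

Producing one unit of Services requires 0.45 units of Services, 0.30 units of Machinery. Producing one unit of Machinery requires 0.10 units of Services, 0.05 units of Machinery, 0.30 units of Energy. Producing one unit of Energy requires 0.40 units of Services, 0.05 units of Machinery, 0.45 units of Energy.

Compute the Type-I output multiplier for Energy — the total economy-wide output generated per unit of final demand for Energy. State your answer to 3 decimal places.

m_3 = 4.523

I − A =
  [   0.55    -0.10    -0.40]
  [  -0.30     0.95    -0.05]
  [   0.00    -0.30     0.55]
Cofactors of I−A, C_ij = (−1)^(i+j)·(minor ij) (rows/columns in the sector order above):
  C_11 = (0.95)(0.55) − (-0.05)(-0.30) = 0.5075
  C_12 = −[(-0.30)(0.55) − (-0.05)(0.00)] = 0.1650
  C_13 = (-0.30)(-0.30) − (0.95)(0.00) = 0.0900
  C_21 = −[(-0.10)(0.55) − (-0.40)(-0.30)] = 0.1750
  C_22 = (0.55)(0.55) − (-0.40)(0.00) = 0.3025
  C_23 = −[(0.55)(-0.30) − (-0.10)(0.00)] = 0.1650
  C_31 = (-0.10)(-0.05) − (-0.40)(0.95) = 0.3850
  C_32 = −[(0.55)(-0.05) − (-0.40)(-0.30)] = 0.1475
  C_33 = (0.55)(0.95) − (-0.10)(-0.30) = 0.4925
det(I−A) = Σ_j (I−A)_1j·C_1j = (0.55)(0.5075) + (-0.10)(0.1650) + (-0.40)(0.0900) = 0.226625
adj(I−A) = Cᵀ =
  [ 0.5075   0.1750   0.3850]
  [ 0.1650   0.3025   0.1475]
  [ 0.0900   0.1650   0.4925]
(I − A)⁻¹ = adj(I−A) / det(I−A) ≈
  [   2.2394     0.7722     1.6988]
  [   0.7281     1.3348     0.6509]
  [   0.3971     0.7281     2.1732]
The output multiplier for sector j is the column-j sum of the Leontief inverse (I − A)⁻¹ = adj(I−A) / det(I−A).
Column 3 of adj(I−A): (0.3850, 0.1475, 0.4925); det(I−A) = 0.226625.
m_3 = (0.3850 + 0.1475 + 0.4925) / 0.226625 = 1.025 / 0.226625 ≈ 4.523.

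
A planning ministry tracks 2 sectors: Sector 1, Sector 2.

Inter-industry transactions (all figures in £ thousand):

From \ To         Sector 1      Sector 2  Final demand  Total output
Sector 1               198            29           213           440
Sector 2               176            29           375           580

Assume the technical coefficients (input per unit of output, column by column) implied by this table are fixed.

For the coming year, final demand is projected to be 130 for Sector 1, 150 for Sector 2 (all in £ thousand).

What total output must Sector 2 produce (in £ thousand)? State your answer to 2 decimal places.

Technical coefficients a_ij = z_ij / X_j:
  a_11 = 198/440 = 0.45, a_21 = 176/440 = 0.40
  a_12 = 29/580 = 0.05, a_22 = 29/580 = 0.05
I − A =
  [   0.55    -0.05]
  [  -0.40     0.95]
det(I−A) = (0.55)(0.95) − (-0.05)(-0.40) = 0.5025
adj(I−A) = [[0.95, 0.05], [0.40, 0.55]]
(I − A)⁻¹ = adj(I−A) / det(I−A) ≈
  [   1.8905     0.0995]
  [   0.7960     1.0945]
x = (I − A)⁻¹ d = adj(I−A)·d / det(I−A), with det(I−A) = 0.5025:
  x_1 = (0.95·130 + 0.05·150) / 0.5025 = 131.00 / 0.5025 ≈ 260.70
  x_2 = (0.40·130 + 0.55·150) / 0.5025 = 134.50 / 0.5025 ≈ 267.66

x_2 = 267.66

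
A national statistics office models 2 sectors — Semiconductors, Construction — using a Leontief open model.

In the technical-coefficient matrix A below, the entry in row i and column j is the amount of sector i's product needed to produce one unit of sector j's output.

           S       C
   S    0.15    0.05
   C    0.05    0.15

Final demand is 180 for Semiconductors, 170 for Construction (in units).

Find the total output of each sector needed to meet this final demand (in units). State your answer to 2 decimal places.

x_S = 224.31, x_C = 213.19

I − A =
  [   0.85    -0.05]
  [  -0.05     0.85]
det(I−A) = (0.85)(0.85) − (-0.05)(-0.05) = 0.7200
adj(I−A) = [[0.85, 0.05], [0.05, 0.85]]
(I − A)⁻¹ = adj(I−A) / det(I−A) ≈
  [   1.1806     0.0694]
  [   0.0694     1.1806]
x = (I − A)⁻¹ d = adj(I−A)·d / det(I−A), with det(I−A) = 0.7200:
  x_S = (0.85·180 + 0.05·170) / 0.7200 = 161.50 / 0.7200 ≈ 224.31
  x_C = (0.05·180 + 0.85·170) / 0.7200 = 153.50 / 0.7200 ≈ 213.19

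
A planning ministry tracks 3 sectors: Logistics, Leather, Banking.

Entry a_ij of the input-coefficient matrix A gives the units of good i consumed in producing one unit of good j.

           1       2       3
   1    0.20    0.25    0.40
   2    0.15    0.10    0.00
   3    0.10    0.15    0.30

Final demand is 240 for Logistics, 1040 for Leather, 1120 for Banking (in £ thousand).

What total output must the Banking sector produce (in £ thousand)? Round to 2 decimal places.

I − A =
  [   0.80    -0.25    -0.40]
  [  -0.15     0.90     0.00]
  [  -0.10    -0.15     0.70]
Cofactors of I−A, C_ij = (−1)^(i+j)·(minor ij) (rows/columns in the sector order above):
  C_11 = (0.90)(0.70) − (0.00)(-0.15) = 0.6300
  C_12 = −[(-0.15)(0.70) − (0.00)(-0.10)] = 0.1050
  C_13 = (-0.15)(-0.15) − (0.90)(-0.10) = 0.1125
  C_21 = −[(-0.25)(0.70) − (-0.40)(-0.15)] = 0.2350
  C_22 = (0.80)(0.70) − (-0.40)(-0.10) = 0.5200
  C_23 = −[(0.80)(-0.15) − (-0.25)(-0.10)] = 0.1450
  C_31 = (-0.25)(0.00) − (-0.40)(0.90) = 0.3600
  C_32 = −[(0.80)(0.00) − (-0.40)(-0.15)] = 0.0600
  C_33 = (0.80)(0.90) − (-0.25)(-0.15) = 0.6825
det(I−A) = Σ_j (I−A)_1j·C_1j = (0.80)(0.6300) + (-0.25)(0.1050) + (-0.40)(0.1125) = 0.43275
adj(I−A) = Cᵀ =
  [ 0.6300   0.2350   0.3600]
  [ 0.1050   0.5200   0.0600]
  [ 0.1125   0.1450   0.6825]
(I − A)⁻¹ = adj(I−A) / det(I−A) ≈
  [   1.4558     0.5430     0.8319]
  [   0.2426     1.2016     0.1386]
  [   0.2600     0.3351     1.5771]
x = (I − A)⁻¹ d = adj(I−A)·d / det(I−A), with det(I−A) = 0.43275:
  x_1 = (0.6300·240 + 0.2350·1040 + 0.3600·1120) / 0.43275 = 798.80 / 0.43275 ≈ 1845.87
  x_2 = (0.1050·240 + 0.5200·1040 + 0.0600·1120) / 0.43275 = 633.20 / 0.43275 ≈ 1463.20
  x_3 = (0.1125·240 + 0.1450·1040 + 0.6825·1120) / 0.43275 = 942.20 / 0.43275 ≈ 2177.24

x_3 = 2177.24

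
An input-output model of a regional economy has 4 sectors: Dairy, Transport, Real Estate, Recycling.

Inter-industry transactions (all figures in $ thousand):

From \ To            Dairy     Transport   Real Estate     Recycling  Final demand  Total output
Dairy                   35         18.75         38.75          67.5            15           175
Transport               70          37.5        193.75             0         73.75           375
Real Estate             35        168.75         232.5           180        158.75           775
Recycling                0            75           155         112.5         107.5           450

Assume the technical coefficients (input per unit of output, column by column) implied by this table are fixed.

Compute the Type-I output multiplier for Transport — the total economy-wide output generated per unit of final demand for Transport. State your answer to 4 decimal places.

m_2 = 5.0000

Technical coefficients a_ij = z_ij / X_j:
  a_11 = 35/175 = 0.20, a_21 = 70/175 = 0.40, a_31 = 35/175 = 0.20, a_41 = 0/175 = 0.00
  a_12 = 18.75/375 = 0.05, a_22 = 37.5/375 = 0.10, a_32 = 168.75/375 = 0.45, a_42 = 75/375 = 0.20
  a_13 = 38.75/775 = 0.05, a_23 = 193.75/775 = 0.25, a_33 = 232.5/775 = 0.30, a_43 = 155/775 = 0.20
  a_14 = 67.5/450 = 0.15, a_24 = 0/450 = 0.00, a_34 = 180/450 = 0.40, a_44 = 112.5/450 = 0.25
I − A =
  [   0.80    -0.05    -0.05    -0.15]
  [  -0.40     0.90    -0.25     0.00]
  [  -0.20    -0.45     0.70    -0.40]
  [   0.00    -0.20    -0.20     0.75]
Compute the cofactors C_ij = (−1)^(i+j)·(3×3 minor ij) of I−A; the adjugate is their transpose:
adj(I−A) = Cᵀ =
  [ 0.296125   0.077625   0.077625   0.100625]
  [ 0.215500   0.342500   0.177000   0.137500]
  [ 0.302000   0.347500   0.513000   0.334000]
  [ 0.138000   0.184000   0.184000   0.379500]
det(I−A) = Σ_j (I−A)_1j·C_1j = (0.80)(0.296125) + (-0.05)(0.215500) + (-0.05)(0.302000) + (-0.15)(0.138000) = 0.190325
(I − A)⁻¹ = adj(I−A) / det(I−A) ≈
  [   1.55589     0.40785     0.40785     0.52870]
  [   1.13227     1.79955     0.92999     0.72245]
  [   1.58676     1.82582     2.69539     1.75489]
  [   0.72508     0.96677     0.96677     1.99396]
The output multiplier for sector j is the column-j sum of the Leontief inverse (I − A)⁻¹ = adj(I−A) / det(I−A).
Column 2 of adj(I−A): (0.077625, 0.342500, 0.347500, 0.184000); det(I−A) = 0.190325.
m_2 = (0.077625 + 0.342500 + 0.347500 + 0.184000) / 0.190325 = 0.951625 / 0.190325 = 5.0000.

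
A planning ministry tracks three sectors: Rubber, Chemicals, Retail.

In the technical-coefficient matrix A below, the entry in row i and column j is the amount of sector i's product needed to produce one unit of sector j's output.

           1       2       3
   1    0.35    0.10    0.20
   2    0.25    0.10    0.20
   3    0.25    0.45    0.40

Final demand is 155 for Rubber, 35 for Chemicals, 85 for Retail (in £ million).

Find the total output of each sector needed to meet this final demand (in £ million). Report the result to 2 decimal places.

x_1 = 448.78, x_2 = 283.90, x_3 = 541.59

I − A =
  [   0.65    -0.10    -0.20]
  [  -0.25     0.90    -0.20]
  [  -0.25    -0.45     0.60]
Cofactors of I−A, C_ij = (−1)^(i+j)·(minor ij) (rows/columns in the sector order above):
  C_11 = (0.90)(0.60) − (-0.20)(-0.45) = 0.4500
  C_12 = −[(-0.25)(0.60) − (-0.20)(-0.25)] = 0.2000
  C_13 = (-0.25)(-0.45) − (0.90)(-0.25) = 0.3375
  C_21 = −[(-0.10)(0.60) − (-0.20)(-0.45)] = 0.1500
  C_22 = (0.65)(0.60) − (-0.20)(-0.25) = 0.3400
  C_23 = −[(0.65)(-0.45) − (-0.10)(-0.25)] = 0.3175
  C_31 = (-0.10)(-0.20) − (-0.20)(0.90) = 0.2000
  C_32 = −[(0.65)(-0.20) − (-0.20)(-0.25)] = 0.1800
  C_33 = (0.65)(0.90) − (-0.10)(-0.25) = 0.5600
det(I−A) = Σ_j (I−A)_1j·C_1j = (0.65)(0.4500) + (-0.10)(0.2000) + (-0.20)(0.3375) = 0.2050
adj(I−A) = Cᵀ =
  [ 0.4500   0.1500   0.2000]
  [ 0.2000   0.3400   0.1800]
  [ 0.3375   0.3175   0.5600]
(I − A)⁻¹ = adj(I−A) / det(I−A) ≈
  [   2.1951     0.7317     0.9756]
  [   0.9756     1.6585     0.8780]
  [   1.6463     1.5488     2.7317]
x = (I − A)⁻¹ d = adj(I−A)·d / det(I−A), with det(I−A) = 0.2050:
  x_1 = (0.4500·155 + 0.1500·35 + 0.2000·85) / 0.2050 = 92.00 / 0.2050 ≈ 448.78
  x_2 = (0.2000·155 + 0.3400·35 + 0.1800·85) / 0.2050 = 58.20 / 0.2050 ≈ 283.90
  x_3 = (0.3375·155 + 0.3175·35 + 0.5600·85) / 0.2050 = 111.025 / 0.2050 ≈ 541.59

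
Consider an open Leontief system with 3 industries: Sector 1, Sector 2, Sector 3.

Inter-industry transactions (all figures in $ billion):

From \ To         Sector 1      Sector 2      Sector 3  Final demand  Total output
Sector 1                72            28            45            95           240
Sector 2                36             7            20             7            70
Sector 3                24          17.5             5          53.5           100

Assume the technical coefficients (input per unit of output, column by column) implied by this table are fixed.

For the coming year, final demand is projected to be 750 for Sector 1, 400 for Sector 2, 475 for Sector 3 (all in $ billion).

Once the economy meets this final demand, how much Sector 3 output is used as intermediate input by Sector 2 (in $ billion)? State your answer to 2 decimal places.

z_32 = 265.48

Technical coefficients a_ij = z_ij / X_j:
  a_11 = 72/240 = 0.30, a_21 = 36/240 = 0.15, a_31 = 24/240 = 0.10
  a_12 = 28/70 = 0.40, a_22 = 7/70 = 0.10, a_32 = 17.5/70 = 0.25
  a_13 = 45/100 = 0.45, a_23 = 20/100 = 0.20, a_33 = 5/100 = 0.05
I − A =
  [   0.70    -0.40    -0.45]
  [  -0.15     0.90    -0.20]
  [  -0.10    -0.25     0.95]
Cofactors of I−A, C_ij = (−1)^(i+j)·(minor ij) (rows/columns in the sector order above):
  C_11 = (0.90)(0.95) − (-0.20)(-0.25) = 0.8050
  C_12 = −[(-0.15)(0.95) − (-0.20)(-0.10)] = 0.1625
  C_13 = (-0.15)(-0.25) − (0.90)(-0.10) = 0.1275
  C_21 = −[(-0.40)(0.95) − (-0.45)(-0.25)] = 0.4925
  C_22 = (0.70)(0.95) − (-0.45)(-0.10) = 0.6200
  C_23 = −[(0.70)(-0.25) − (-0.40)(-0.10)] = 0.2150
  C_31 = (-0.40)(-0.20) − (-0.45)(0.90) = 0.4850
  C_32 = −[(0.70)(-0.20) − (-0.45)(-0.15)] = 0.2075
  C_33 = (0.70)(0.90) − (-0.40)(-0.15) = 0.5700
det(I−A) = Σ_j (I−A)_1j·C_1j = (0.70)(0.8050) + (-0.40)(0.1625) + (-0.45)(0.1275) = 0.441125
adj(I−A) = Cᵀ =
  [ 0.8050   0.4925   0.4850]
  [ 0.1625   0.6200   0.2075]
  [ 0.1275   0.2150   0.5700]
(I − A)⁻¹ = adj(I−A) / det(I−A) ≈
  [   1.8249     1.1165     1.0995]
  [   0.3684     1.4055     0.4704]
  [   0.2890     0.4874     1.2922]
First solve x = (I − A)⁻¹ d = adj(I−A)·d / det(I−A); in particular x_2 = (0.1625·750 + 0.6200·400 + 0.2075·475) / 0.441125 = 468.4375 / 0.441125 ≈ 1061.9156.
Intermediate flow from 3 to 2: z_32 = a_32 · x_2 = 0.25 × 468.4375 / 0.441125 = 117.109375 / 0.441125 ≈ 265.48.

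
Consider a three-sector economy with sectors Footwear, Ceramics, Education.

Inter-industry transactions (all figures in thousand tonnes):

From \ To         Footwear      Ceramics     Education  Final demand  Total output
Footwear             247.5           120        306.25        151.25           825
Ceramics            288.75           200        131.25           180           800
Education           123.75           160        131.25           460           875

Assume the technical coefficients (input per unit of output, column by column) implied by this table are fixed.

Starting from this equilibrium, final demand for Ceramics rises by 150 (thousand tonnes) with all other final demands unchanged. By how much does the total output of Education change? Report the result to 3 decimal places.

Technical coefficients a_ij = z_ij / X_j:
  a_FF = 247.5/825 = 0.30, a_CF = 288.75/825 = 0.35, a_EF = 123.75/825 = 0.15
  a_FC = 120/800 = 0.15, a_CC = 200/800 = 0.25, a_EC = 160/800 = 0.20
  a_FE = 306.25/875 = 0.35, a_CE = 131.25/875 = 0.15, a_EE = 131.25/875 = 0.15
I − A =
  [   0.70    -0.15    -0.35]
  [  -0.35     0.75    -0.15]
  [  -0.15    -0.20     0.85]
Cofactors of I−A, C_ij = (−1)^(i+j)·(minor ij) (rows/columns in the sector order above):
  C_11 = (0.75)(0.85) − (-0.15)(-0.20) = 0.6075
  C_12 = −[(-0.35)(0.85) − (-0.15)(-0.15)] = 0.3200
  C_13 = (-0.35)(-0.20) − (0.75)(-0.15) = 0.1825
  C_21 = −[(-0.15)(0.85) − (-0.35)(-0.20)] = 0.1975
  C_22 = (0.70)(0.85) − (-0.35)(-0.15) = 0.5425
  C_23 = −[(0.70)(-0.20) − (-0.15)(-0.15)] = 0.1625
  C_31 = (-0.15)(-0.15) − (-0.35)(0.75) = 0.2850
  C_32 = −[(0.70)(-0.15) − (-0.35)(-0.35)] = 0.2275
  C_33 = (0.70)(0.75) − (-0.15)(-0.35) = 0.4725
det(I−A) = Σ_j (I−A)_1j·C_1j = (0.70)(0.6075) + (-0.15)(0.3200) + (-0.35)(0.1825) = 0.313375
adj(I−A) = Cᵀ =
  [ 0.6075   0.1975   0.2850]
  [ 0.3200   0.5425   0.2275]
  [ 0.1825   0.1625   0.4725]
(I − A)⁻¹ = adj(I−A) / det(I−A) ≈
  [   1.9386     0.6302     0.9095]
  [   1.0211     1.7312     0.7260]
  [   0.5824     0.5185     1.5078]
Δx = (I − A)⁻¹ Δd with Δd having +150 in the Ceramics component and 0 elsewhere.
So Δx_E = L_EC · (+150), where L_EC = adj(I−A)_EC / det(I−A) = 0.1625 / 0.313375.
Δx_E = 0.1625 × (+150) / 0.313375 = 24.375 / 0.313375 ≈ 77.782.

Δx_E = 77.782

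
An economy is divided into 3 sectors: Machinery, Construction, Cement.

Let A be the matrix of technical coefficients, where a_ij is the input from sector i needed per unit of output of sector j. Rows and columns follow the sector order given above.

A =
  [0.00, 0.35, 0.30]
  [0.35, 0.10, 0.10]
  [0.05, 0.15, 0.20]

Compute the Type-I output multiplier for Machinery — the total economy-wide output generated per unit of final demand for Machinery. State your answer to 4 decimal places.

m_1 = 1.8880

I − A =
  [   1.00    -0.35    -0.30]
  [  -0.35     0.90    -0.10]
  [  -0.05    -0.15     0.80]
Cofactors of I−A, C_ij = (−1)^(i+j)·(minor ij) (rows/columns in the sector order above):
  C_11 = (0.90)(0.80) − (-0.10)(-0.15) = 0.7050
  C_12 = −[(-0.35)(0.80) − (-0.10)(-0.05)] = 0.2850
  C_13 = (-0.35)(-0.15) − (0.90)(-0.05) = 0.0975
  C_21 = −[(-0.35)(0.80) − (-0.30)(-0.15)] = 0.3250
  C_22 = (1.00)(0.80) − (-0.30)(-0.05) = 0.7850
  C_23 = −[(1.00)(-0.15) − (-0.35)(-0.05)] = 0.1675
  C_31 = (-0.35)(-0.10) − (-0.30)(0.90) = 0.3050
  C_32 = −[(1.00)(-0.10) − (-0.30)(-0.35)] = 0.2050
  C_33 = (1.00)(0.90) − (-0.35)(-0.35) = 0.7775
det(I−A) = Σ_j (I−A)_1j·C_1j = (1.00)(0.7050) + (-0.35)(0.2850) + (-0.30)(0.0975) = 0.5760
adj(I−A) = Cᵀ =
  [ 0.7050   0.3250   0.3050]
  [ 0.2850   0.7850   0.2050]
  [ 0.0975   0.1675   0.7775]
(I − A)⁻¹ = adj(I−A) / det(I−A) ≈
  [   1.22396     0.56424     0.52951]
  [   0.49479     1.36285     0.35590]
  [   0.16927     0.29080     1.34983]
The output multiplier for sector j is the column-j sum of the Leontief inverse (I − A)⁻¹ = adj(I−A) / det(I−A).
Column 1 of adj(I−A): (0.7050, 0.2850, 0.0975); det(I−A) = 0.5760.
m_1 = (0.7050 + 0.2850 + 0.0975) / 0.5760 = 1.0875 / 0.5760 ≈ 1.8880.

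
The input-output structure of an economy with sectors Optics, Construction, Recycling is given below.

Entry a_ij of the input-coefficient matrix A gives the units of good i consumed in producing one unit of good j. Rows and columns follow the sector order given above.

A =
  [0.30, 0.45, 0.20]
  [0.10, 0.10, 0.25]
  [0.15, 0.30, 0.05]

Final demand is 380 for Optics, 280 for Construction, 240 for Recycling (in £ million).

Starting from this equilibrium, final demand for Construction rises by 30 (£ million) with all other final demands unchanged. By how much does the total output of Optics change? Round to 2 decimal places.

I − A =
  [   0.70    -0.45    -0.20]
  [  -0.10     0.90    -0.25]
  [  -0.15    -0.30     0.95]
Cofactors of I−A, C_ij = (−1)^(i+j)·(minor ij) (rows/columns in the sector order above):
  C_11 = (0.90)(0.95) − (-0.25)(-0.30) = 0.7800
  C_12 = −[(-0.10)(0.95) − (-0.25)(-0.15)] = 0.1325
  C_13 = (-0.10)(-0.30) − (0.90)(-0.15) = 0.1650
  C_21 = −[(-0.45)(0.95) − (-0.20)(-0.30)] = 0.4875
  C_22 = (0.70)(0.95) − (-0.20)(-0.15) = 0.6350
  C_23 = −[(0.70)(-0.30) − (-0.45)(-0.15)] = 0.2775
  C_31 = (-0.45)(-0.25) − (-0.20)(0.90) = 0.2925
  C_32 = −[(0.70)(-0.25) − (-0.20)(-0.10)] = 0.1950
  C_33 = (0.70)(0.90) − (-0.45)(-0.10) = 0.5850
det(I−A) = Σ_j (I−A)_1j·C_1j = (0.70)(0.7800) + (-0.45)(0.1325) + (-0.20)(0.1650) = 0.453375
adj(I−A) = Cᵀ =
  [ 0.7800   0.4875   0.2925]
  [ 0.1325   0.6350   0.1950]
  [ 0.1650   0.2775   0.5850]
(I − A)⁻¹ = adj(I−A) / det(I−A) ≈
  [   1.7204     1.0753     0.6452]
  [   0.2923     1.4006     0.4301]
  [   0.3639     0.6121     1.2903]
Δx = (I − A)⁻¹ Δd with Δd having +30 in the Construction component and 0 elsewhere.
So Δx_1 = L_12 · (+30), where L_12 = adj(I−A)_12 / det(I−A) = 0.4875 / 0.453375.
Δx_1 = 0.4875 × (+30) / 0.453375 = 14.625 / 0.453375 ≈ 32.26.

Δx_1 = 32.26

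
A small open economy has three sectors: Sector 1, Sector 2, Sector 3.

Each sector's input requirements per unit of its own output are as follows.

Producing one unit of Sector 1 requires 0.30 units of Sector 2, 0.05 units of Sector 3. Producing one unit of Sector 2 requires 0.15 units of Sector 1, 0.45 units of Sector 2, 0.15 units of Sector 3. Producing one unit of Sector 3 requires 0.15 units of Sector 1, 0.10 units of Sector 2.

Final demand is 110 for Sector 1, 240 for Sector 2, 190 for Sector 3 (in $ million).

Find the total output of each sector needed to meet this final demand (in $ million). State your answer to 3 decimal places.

I − A =
  [   1.00    -0.15    -0.15]
  [  -0.30     0.55    -0.10]
  [  -0.05    -0.15     1.00]
Cofactors of I−A, C_ij = (−1)^(i+j)·(minor ij) (rows/columns in the sector order above):
  C_11 = (0.55)(1.00) − (-0.10)(-0.15) = 0.5350
  C_12 = −[(-0.30)(1.00) − (-0.10)(-0.05)] = 0.3050
  C_13 = (-0.30)(-0.15) − (0.55)(-0.05) = 0.0725
  C_21 = −[(-0.15)(1.00) − (-0.15)(-0.15)] = 0.1725
  C_22 = (1.00)(1.00) − (-0.15)(-0.05) = 0.9925
  C_23 = −[(1.00)(-0.15) − (-0.15)(-0.05)] = 0.1575
  C_31 = (-0.15)(-0.10) − (-0.15)(0.55) = 0.0975
  C_32 = −[(1.00)(-0.10) − (-0.15)(-0.30)] = 0.1450
  C_33 = (1.00)(0.55) − (-0.15)(-0.30) = 0.5050
det(I−A) = Σ_j (I−A)_1j·C_1j = (1.00)(0.5350) + (-0.15)(0.3050) + (-0.15)(0.0725) = 0.478375
adj(I−A) = Cᵀ =
  [ 0.5350   0.1725   0.0975]
  [ 0.3050   0.9925   0.1450]
  [ 0.0725   0.1575   0.5050]
(I − A)⁻¹ = adj(I−A) / det(I−A) ≈
  [   1.1184     0.3606     0.2038]
  [   0.6376     2.0747     0.3031]
  [   0.1516     0.3292     1.0557]
x = (I − A)⁻¹ d = adj(I−A)·d / det(I−A), with det(I−A) = 0.478375:
  x_1 = (0.5350·110 + 0.1725·240 + 0.0975·190) / 0.478375 = 118.775 / 0.478375 ≈ 248.288
  x_2 = (0.3050·110 + 0.9925·240 + 0.1450·190) / 0.478375 = 299.30 / 0.478375 ≈ 625.660
  x_3 = (0.0725·110 + 0.1575·240 + 0.5050·190) / 0.478375 = 141.725 / 0.478375 ≈ 296.263

x_1 = 248.288, x_2 = 625.660, x_3 = 296.263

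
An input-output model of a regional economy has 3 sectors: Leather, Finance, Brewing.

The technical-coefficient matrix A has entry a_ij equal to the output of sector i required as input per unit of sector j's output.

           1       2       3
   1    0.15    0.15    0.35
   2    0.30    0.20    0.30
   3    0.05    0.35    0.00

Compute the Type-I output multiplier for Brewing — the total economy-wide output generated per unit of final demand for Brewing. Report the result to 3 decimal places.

I − A =
  [   0.85    -0.15    -0.35]
  [  -0.30     0.80    -0.30]
  [  -0.05    -0.35     1.00]
Cofactors of I−A, C_ij = (−1)^(i+j)·(minor ij) (rows/columns in the sector order above):
  C_11 = (0.80)(1.00) − (-0.30)(-0.35) = 0.6950
  C_12 = −[(-0.30)(1.00) − (-0.30)(-0.05)] = 0.3150
  C_13 = (-0.30)(-0.35) − (0.80)(-0.05) = 0.1450
  C_21 = −[(-0.15)(1.00) − (-0.35)(-0.35)] = 0.2725
  C_22 = (0.85)(1.00) − (-0.35)(-0.05) = 0.8325
  C_23 = −[(0.85)(-0.35) − (-0.15)(-0.05)] = 0.3050
  C_31 = (-0.15)(-0.30) − (-0.35)(0.80) = 0.3250
  C_32 = −[(0.85)(-0.30) − (-0.35)(-0.30)] = 0.3600
  C_33 = (0.85)(0.80) − (-0.15)(-0.30) = 0.6350
det(I−A) = Σ_j (I−A)_1j·C_1j = (0.85)(0.6950) + (-0.15)(0.3150) + (-0.35)(0.1450) = 0.49275
adj(I−A) = Cᵀ =
  [ 0.6950   0.2725   0.3250]
  [ 0.3150   0.8325   0.3600]
  [ 0.1450   0.3050   0.6350]
(I − A)⁻¹ = adj(I−A) / det(I−A) ≈
  [   1.4105     0.5530     0.6596]
  [   0.6393     1.6895     0.7306]
  [   0.2943     0.6190     1.2887]
The output multiplier for sector j is the column-j sum of the Leontief inverse (I − A)⁻¹ = adj(I−A) / det(I−A).
Column 3 of adj(I−A): (0.3250, 0.3600, 0.6350); det(I−A) = 0.49275.
m_3 = (0.3250 + 0.3600 + 0.6350) / 0.49275 = 1.32 / 0.49275 ≈ 2.679.

m_3 = 2.679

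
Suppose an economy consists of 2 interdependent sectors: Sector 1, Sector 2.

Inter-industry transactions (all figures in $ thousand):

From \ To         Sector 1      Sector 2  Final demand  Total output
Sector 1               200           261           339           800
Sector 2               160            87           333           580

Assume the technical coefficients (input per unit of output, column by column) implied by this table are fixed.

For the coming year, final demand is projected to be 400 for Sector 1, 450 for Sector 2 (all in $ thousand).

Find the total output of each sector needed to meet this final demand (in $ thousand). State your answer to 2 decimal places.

x_1 = 990.87, x_2 = 762.56

Technical coefficients a_ij = z_ij / X_j:
  a_11 = 200/800 = 0.25, a_21 = 160/800 = 0.20
  a_12 = 261/580 = 0.45, a_22 = 87/580 = 0.15
I − A =
  [   0.75    -0.45]
  [  -0.20     0.85]
det(I−A) = (0.75)(0.85) − (-0.45)(-0.20) = 0.5475
adj(I−A) = [[0.85, 0.45], [0.20, 0.75]]
(I − A)⁻¹ = adj(I−A) / det(I−A) ≈
  [   1.5525     0.8219]
  [   0.3653     1.3699]
x = (I − A)⁻¹ d = adj(I−A)·d / det(I−A), with det(I−A) = 0.5475:
  x_1 = (0.85·400 + 0.45·450) / 0.5475 = 542.50 / 0.5475 ≈ 990.87
  x_2 = (0.20·400 + 0.75·450) / 0.5475 = 417.50 / 0.5475 ≈ 762.56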